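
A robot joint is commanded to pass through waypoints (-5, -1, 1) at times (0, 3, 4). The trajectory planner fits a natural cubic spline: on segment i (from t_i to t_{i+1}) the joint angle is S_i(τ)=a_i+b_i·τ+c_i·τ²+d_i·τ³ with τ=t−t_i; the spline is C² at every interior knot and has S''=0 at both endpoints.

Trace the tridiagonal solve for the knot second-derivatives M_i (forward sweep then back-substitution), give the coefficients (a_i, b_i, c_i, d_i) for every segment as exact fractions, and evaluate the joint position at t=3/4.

  seg 0: a=-5 b=13/12 c=0 d=1/36
  seg 1: a=-1 b=11/6 c=1/4 d=-1/12
S(3/4) = -1069/256

Δ: Δ0=4/3, Δ1=2
row 1: diag=8, rhs=4; c'=1/8, d'=1/2
back: M1=1/2
M: M0=0, M1=1/2, M2=0
seg 0: a=-5, c=M0/2=0, d=(M1−M0)/(6·3)=1/36, b=Δ0−h0·(2M0+M1)/6=13/12
seg 1: a=-1, c=M1/2=1/4, d=(M2−M1)/(6·1)=-1/12, b=Δ1−h1·(2M1+M2)/6=11/6
t_q=3/4 → seg 0, τ=3/4; S=-5+13/12·τ+0·τ²+1/36·τ³=-1069/256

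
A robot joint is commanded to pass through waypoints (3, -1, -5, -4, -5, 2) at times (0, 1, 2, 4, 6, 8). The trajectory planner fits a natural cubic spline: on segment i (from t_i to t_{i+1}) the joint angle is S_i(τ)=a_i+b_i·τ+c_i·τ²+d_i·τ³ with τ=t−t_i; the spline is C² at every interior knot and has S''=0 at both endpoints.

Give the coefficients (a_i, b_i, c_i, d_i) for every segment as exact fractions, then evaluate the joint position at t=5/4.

  seg 0: a=3 b=-2353/626 c=0 d=-151/626
  seg 1: a=-1 b=-1403/313 c=-453/626 d=755/626
  seg 2: a=-5 b=-1447/626 c=906/313 d=-233/313
  seg 3: a=-4 b=209/626 c=-492/313 d=723/1252
  seg 4: a=-5 b=611/626 c=1185/626 d=-395/1252
S(5/4) = -86017/40064

Δ: Δ0=-4, Δ1=-4, Δ2=1/2, Δ3=-1/2, Δ4=7/2
row 1: diag=4, rhs=0; c'=1/4, d'=0
row 2: denom=6−1·1/4=23/4; d'=(27−1·0)/(23/4)=108/23
row 3: denom=8−2·8/23=168/23; d'=(-6−2·108/23)/(168/23)=-59/28
row 4: denom=8−2·23/84=313/42; d'=(24−2·-59/28)/(313/42)=1185/313
back: M4=1185/313
back: M3=-59/28−23/84·1185/313=-984/313
back: M2=108/23−8/23·-984/313=1812/313
back: M1=0−1/4·1812/313=-453/313
M: M0=0, M1=-453/313, M2=1812/313, M3=-984/313, M4=1185/313, M5=0
seg 0: a=3, c=M0/2=0, d=(M1−M0)/(6·1)=-151/626, b=Δ0−h0·(2M0+M1)/6=-2353/626
seg 1: a=-1, c=M1/2=-453/626, d=(M2−M1)/(6·1)=755/626, b=Δ1−h1·(2M1+M2)/6=-1403/313
seg 2: a=-5, c=M2/2=906/313, d=(M3−M2)/(6·2)=-233/313, b=Δ2−h2·(2M2+M3)/6=-1447/626
seg 3: a=-4, c=M3/2=-492/313, d=(M4−M3)/(6·2)=723/1252, b=Δ3−h3·(2M3+M4)/6=209/626
seg 4: a=-5, c=M4/2=1185/626, d=(M5−M4)/(6·2)=-395/1252, b=Δ4−h4·(2M4+M5)/6=611/626
t_q=5/4 → seg 1, τ=1/4; S=-1+-1403/313·τ+-453/626·τ²+755/626·τ³=-86017/40064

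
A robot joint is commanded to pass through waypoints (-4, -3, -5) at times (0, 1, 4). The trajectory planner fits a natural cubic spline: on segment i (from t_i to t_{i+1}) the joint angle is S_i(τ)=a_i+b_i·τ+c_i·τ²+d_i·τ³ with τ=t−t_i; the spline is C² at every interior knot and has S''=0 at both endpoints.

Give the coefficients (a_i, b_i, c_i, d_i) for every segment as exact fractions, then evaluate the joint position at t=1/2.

  seg 0: a=-4 b=29/24 c=0 d=-5/24
  seg 1: a=-3 b=7/12 c=-5/8 d=5/72
S(1/2) = -219/64

Δ: Δ0=1, Δ1=-2/3
row 1: diag=8, rhs=-10; c'=3/8, d'=-5/4
back: M1=-5/4
M: M0=0, M1=-5/4, M2=0
seg 0: a=-4, c=M0/2=0, d=(M1−M0)/(6·1)=-5/24, b=Δ0−h0·(2M0+M1)/6=29/24
seg 1: a=-3, c=M1/2=-5/8, d=(M2−M1)/(6·3)=5/72, b=Δ1−h1·(2M1+M2)/6=7/12
t_q=1/2 → seg 0, τ=1/2; S=-4+29/24·τ+0·τ²+-5/24·τ³=-219/64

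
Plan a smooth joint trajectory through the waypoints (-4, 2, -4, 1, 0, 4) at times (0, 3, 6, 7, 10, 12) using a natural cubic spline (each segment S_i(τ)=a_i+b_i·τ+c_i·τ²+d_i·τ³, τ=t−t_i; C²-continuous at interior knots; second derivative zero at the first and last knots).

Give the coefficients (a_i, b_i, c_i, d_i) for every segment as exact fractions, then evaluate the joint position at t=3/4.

  seg 0: a=-4 b=7942/2019 c=0 d=-3904/18171
  seg 1: a=2 b=-3770/2019 c=-3904/2019 d=11444/18171
  seg 2: a=-4 b=7138/2019 c=7540/2019 d=-4583/2019
  seg 3: a=1 b=2823/673 c=-6209/2019 d=9485/18171
  seg 4: a=0 b=-110/673 c=1092/673 d=-182/673
S(3/4) = -1535/1346

Δ: Δ0=2, Δ1=-2, Δ2=5, Δ3=-1/3, Δ4=2
row 1: diag=12, rhs=-24; c'=1/4, d'=-2
row 2: denom=8−3·1/4=29/4; d'=(42−3·-2)/(29/4)=192/29
row 3: denom=8−1·4/29=228/29; d'=(-32−1·192/29)/(228/29)=-280/57
row 4: denom=10−3·29/76=673/76; d'=(14−3·-280/57)/(673/76)=2184/673
back: M4=2184/673
back: M3=-280/57−29/76·2184/673=-12418/2019
back: M2=192/29−4/29·-12418/2019=15080/2019
back: M1=-2−1/4·15080/2019=-7808/2019
M: M0=0, M1=-7808/2019, M2=15080/2019, M3=-12418/2019, M4=2184/673, M5=0
seg 0: a=-4, c=M0/2=0, d=(M1−M0)/(6·3)=-3904/18171, b=Δ0−h0·(2M0+M1)/6=7942/2019
seg 1: a=2, c=M1/2=-3904/2019, d=(M2−M1)/(6·3)=11444/18171, b=Δ1−h1·(2M1+M2)/6=-3770/2019
seg 2: a=-4, c=M2/2=7540/2019, d=(M3−M2)/(6·1)=-4583/2019, b=Δ2−h2·(2M2+M3)/6=7138/2019
seg 3: a=1, c=M3/2=-6209/2019, d=(M4−M3)/(6·3)=9485/18171, b=Δ3−h3·(2M3+M4)/6=2823/673
seg 4: a=0, c=M4/2=1092/673, d=(M5−M4)/(6·2)=-182/673, b=Δ4−h4·(2M4+M5)/6=-110/673
t_q=3/4 → seg 0, τ=3/4; S=-4+7942/2019·τ+0·τ²+-3904/18171·τ³=-1535/1346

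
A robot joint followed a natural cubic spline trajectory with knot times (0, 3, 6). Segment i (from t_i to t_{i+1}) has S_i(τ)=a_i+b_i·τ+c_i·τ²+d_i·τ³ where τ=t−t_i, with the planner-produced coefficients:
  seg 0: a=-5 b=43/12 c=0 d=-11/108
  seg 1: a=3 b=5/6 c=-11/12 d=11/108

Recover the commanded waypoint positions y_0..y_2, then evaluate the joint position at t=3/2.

y_0=-5 y_1=3 y_2=0
S(3/2) = 1/32

y_0 = S_0(0) = a_0 = -5
y_1 = S_1(0) = a_1 = 3
y_2 = S_1(3) = 0
t_q=3/2 is in segment 0 (τ=3/2); S_0(τ)=1/32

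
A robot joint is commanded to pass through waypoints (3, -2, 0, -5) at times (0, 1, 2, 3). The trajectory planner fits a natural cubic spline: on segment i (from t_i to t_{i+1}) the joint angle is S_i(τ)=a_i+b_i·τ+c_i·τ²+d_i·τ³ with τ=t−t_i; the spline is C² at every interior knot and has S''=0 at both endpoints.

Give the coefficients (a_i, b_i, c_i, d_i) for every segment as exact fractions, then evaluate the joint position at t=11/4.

  seg 0: a=3 b=-22/3 c=0 d=7/3
  seg 1: a=-2 b=-1/3 c=7 d=-14/3
  seg 2: a=0 b=-1/3 c=-7 d=7/3
S(11/4) = -205/64

Δ: Δ0=-5, Δ1=2, Δ2=-5
row 1: diag=4, rhs=42; c'=1/4, d'=21/2
row 2: denom=4−1·1/4=15/4; d'=(-42−1·21/2)/(15/4)=-14
back: M2=-14
back: M1=21/2−1/4·-14=14
M: M0=0, M1=14, M2=-14, M3=0
seg 0: a=3, c=M0/2=0, d=(M1−M0)/(6·1)=7/3, b=Δ0−h0·(2M0+M1)/6=-22/3
seg 1: a=-2, c=M1/2=7, d=(M2−M1)/(6·1)=-14/3, b=Δ1−h1·(2M1+M2)/6=-1/3
seg 2: a=0, c=M2/2=-7, d=(M3−M2)/(6·1)=7/3, b=Δ2−h2·(2M2+M3)/6=-1/3
t_q=11/4 → seg 2, τ=3/4; S=0+-1/3·τ+-7·τ²+7/3·τ³=-205/64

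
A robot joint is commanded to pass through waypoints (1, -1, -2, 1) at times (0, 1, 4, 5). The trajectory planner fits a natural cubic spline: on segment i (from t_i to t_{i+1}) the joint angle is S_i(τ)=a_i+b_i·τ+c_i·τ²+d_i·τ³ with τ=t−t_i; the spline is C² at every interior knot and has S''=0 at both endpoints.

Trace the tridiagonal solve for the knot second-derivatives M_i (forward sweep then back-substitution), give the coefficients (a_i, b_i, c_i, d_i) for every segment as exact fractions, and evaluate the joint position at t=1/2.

Δ: Δ0=-2, Δ1=-1/3, Δ2=3
row 1: diag=8, rhs=10; c'=3/8, d'=5/4
row 2: denom=8−3·3/8=55/8; d'=(20−3·5/4)/(55/8)=26/11
back: M2=26/11
back: M1=5/4−3/8·26/11=4/11
M: M0=0, M1=4/11, M2=26/11, M3=0
seg 0: a=1, c=M0/2=0, d=(M1−M0)/(6·1)=2/33, b=Δ0−h0·(2M0+M1)/6=-68/33
seg 1: a=-1, c=M1/2=2/11, d=(M2−M1)/(6·3)=1/9, b=Δ1−h1·(2M1+M2)/6=-62/33
seg 2: a=-2, c=M2/2=13/11, d=(M3−M2)/(6·1)=-13/33, b=Δ2−h2·(2M2+M3)/6=73/33
t_q=1/2 → seg 0, τ=1/2; S=1+-68/33·τ+0·τ²+2/33·τ³=-1/44

  seg 0: a=1 b=-68/33 c=0 d=2/33
  seg 1: a=-1 b=-62/33 c=2/11 d=1/9
  seg 2: a=-2 b=73/33 c=13/11 d=-13/33
S(1/2) = -1/44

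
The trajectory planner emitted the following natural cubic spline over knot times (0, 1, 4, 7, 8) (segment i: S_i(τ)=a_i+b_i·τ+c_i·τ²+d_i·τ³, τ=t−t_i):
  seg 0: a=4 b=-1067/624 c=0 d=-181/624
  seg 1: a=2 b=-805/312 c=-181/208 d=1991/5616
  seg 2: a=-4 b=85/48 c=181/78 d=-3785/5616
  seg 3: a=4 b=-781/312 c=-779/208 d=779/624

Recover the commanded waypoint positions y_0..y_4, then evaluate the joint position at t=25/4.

y_0 = S_0(0) = a_0 = 4
y_1 = S_1(0) = a_1 = 2
y_2 = S_2(0) = a_2 = -4
y_3 = S_3(0) = a_3 = 4
y_4 = S_3(1) = -1
t_q=25/4 is in segment 2 (τ=9/4); S_2(τ)=53981/13312

y_0=4 y_1=2 y_2=-4 y_3=4 y_4=-1
S(25/4) = 53981/13312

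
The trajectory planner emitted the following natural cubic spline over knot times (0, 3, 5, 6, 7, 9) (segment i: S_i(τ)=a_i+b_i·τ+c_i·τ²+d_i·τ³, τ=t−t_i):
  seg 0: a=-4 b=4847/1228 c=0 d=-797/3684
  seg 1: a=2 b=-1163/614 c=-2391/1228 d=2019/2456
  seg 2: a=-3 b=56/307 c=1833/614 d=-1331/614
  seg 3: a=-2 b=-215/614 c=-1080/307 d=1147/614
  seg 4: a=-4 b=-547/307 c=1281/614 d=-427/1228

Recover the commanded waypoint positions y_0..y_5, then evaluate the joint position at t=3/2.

y_0 = S_0(0) = a_0 = -4
y_1 = S_1(0) = a_1 = 2
y_2 = S_2(0) = a_2 = -3
y_3 = S_3(0) = a_3 = -2
y_4 = S_4(0) = a_4 = -4
y_5 = S_4(2) = -2
t_q=3/2 is in segment 0 (τ=3/2); S_0(τ)=11695/9824

y_0=-4 y_1=2 y_2=-3 y_3=-2 y_4=-4 y_5=-2
S(3/2) = 11695/9824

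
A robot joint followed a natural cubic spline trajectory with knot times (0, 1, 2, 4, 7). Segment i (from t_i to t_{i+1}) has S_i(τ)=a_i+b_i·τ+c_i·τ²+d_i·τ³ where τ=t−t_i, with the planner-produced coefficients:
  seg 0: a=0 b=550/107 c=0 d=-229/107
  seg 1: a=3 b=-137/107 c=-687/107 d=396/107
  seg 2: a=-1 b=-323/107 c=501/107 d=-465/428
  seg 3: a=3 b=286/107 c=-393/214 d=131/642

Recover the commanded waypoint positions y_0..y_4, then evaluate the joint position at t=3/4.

y_0=0 y_1=3 y_2=-1 y_3=3 y_4=0
S(3/4) = 20217/6848

y_0 = S_0(0) = a_0 = 0
y_1 = S_1(0) = a_1 = 3
y_2 = S_2(0) = a_2 = -1
y_3 = S_3(0) = a_3 = 3
y_4 = S_3(3) = 0
t_q=3/4 is in segment 0 (τ=3/4); S_0(τ)=20217/6848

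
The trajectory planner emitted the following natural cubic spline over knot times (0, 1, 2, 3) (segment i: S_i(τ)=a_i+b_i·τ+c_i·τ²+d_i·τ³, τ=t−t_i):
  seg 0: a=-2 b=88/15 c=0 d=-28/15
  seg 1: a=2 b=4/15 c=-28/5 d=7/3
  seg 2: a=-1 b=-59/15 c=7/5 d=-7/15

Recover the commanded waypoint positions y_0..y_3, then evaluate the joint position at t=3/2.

y_0 = S_0(0) = a_0 = -2
y_1 = S_1(0) = a_1 = 2
y_2 = S_2(0) = a_2 = -1
y_3 = S_2(1) = -4
t_q=3/2 is in segment 1 (τ=1/2); S_1(τ)=41/40

y_0=-2 y_1=2 y_2=-1 y_3=-4
S(3/2) = 41/40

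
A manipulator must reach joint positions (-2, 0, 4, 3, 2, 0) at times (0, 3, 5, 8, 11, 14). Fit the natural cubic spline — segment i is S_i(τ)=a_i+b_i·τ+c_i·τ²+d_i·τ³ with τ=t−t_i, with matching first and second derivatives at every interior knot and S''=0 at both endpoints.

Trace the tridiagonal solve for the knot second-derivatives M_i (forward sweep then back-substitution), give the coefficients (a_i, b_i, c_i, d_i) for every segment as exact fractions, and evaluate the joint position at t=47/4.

  seg 0: a=-2 b=29/330 c=0 d=191/2970
  seg 1: a=0 b=301/165 c=191/330 d=-27/110
  seg 2: a=4 b=197/165 c=-59/66 d=127/990
  seg 3: a=3 b=-233/330 c=43/165 d=-1/22
  seg 4: a=2 b=-61/165 c=-49/330 d=49/2970
S(47/4) = 11589/7040

Δ: Δ0=2/3, Δ1=2, Δ2=-1/3, Δ3=-1/3, Δ4=-2/3
row 1: diag=10, rhs=8; c'=1/5, d'=4/5
row 2: denom=10−2·1/5=48/5; d'=(-14−2·4/5)/(48/5)=-13/8
row 3: denom=12−3·5/16=177/16; d'=(0−3·-13/8)/(177/16)=26/59
row 4: denom=12−3·16/59=660/59; d'=(-2−3·26/59)/(660/59)=-49/165
back: M4=-49/165
back: M3=26/59−16/59·-49/165=86/165
back: M2=-13/8−5/16·86/165=-59/33
back: M1=4/5−1/5·-59/33=191/165
M: M0=0, M1=191/165, M2=-59/33, M3=86/165, M4=-49/165, M5=0
seg 0: a=-2, c=M0/2=0, d=(M1−M0)/(6·3)=191/2970, b=Δ0−h0·(2M0+M1)/6=29/330
seg 1: a=0, c=M1/2=191/330, d=(M2−M1)/(6·2)=-27/110, b=Δ1−h1·(2M1+M2)/6=301/165
seg 2: a=4, c=M2/2=-59/66, d=(M3−M2)/(6·3)=127/990, b=Δ2−h2·(2M2+M3)/6=197/165
seg 3: a=3, c=M3/2=43/165, d=(M4−M3)/(6·3)=-1/22, b=Δ3−h3·(2M3+M4)/6=-233/330
seg 4: a=2, c=M4/2=-49/330, d=(M5−M4)/(6·3)=49/2970, b=Δ4−h4·(2M4+M5)/6=-61/165
t_q=47/4 → seg 4, τ=3/4; S=2+-61/165·τ+-49/330·τ²+49/2970·τ³=11589/7040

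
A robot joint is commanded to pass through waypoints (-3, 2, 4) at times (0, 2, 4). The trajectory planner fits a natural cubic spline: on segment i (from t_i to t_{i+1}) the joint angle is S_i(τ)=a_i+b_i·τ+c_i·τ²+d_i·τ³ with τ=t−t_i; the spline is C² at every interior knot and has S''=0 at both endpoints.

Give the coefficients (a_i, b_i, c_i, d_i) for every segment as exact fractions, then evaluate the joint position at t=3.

  seg 0: a=-3 b=23/8 c=0 d=-3/32
  seg 1: a=2 b=7/4 c=-9/16 d=3/32
S(3) = 105/32

Δ: Δ0=5/2, Δ1=1
row 1: diag=8, rhs=-9; c'=1/4, d'=-9/8
back: M1=-9/8
M: M0=0, M1=-9/8, M2=0
seg 0: a=-3, c=M0/2=0, d=(M1−M0)/(6·2)=-3/32, b=Δ0−h0·(2M0+M1)/6=23/8
seg 1: a=2, c=M1/2=-9/16, d=(M2−M1)/(6·2)=3/32, b=Δ1−h1·(2M1+M2)/6=7/4
t_q=3 → seg 1, τ=1; S=2+7/4·τ+-9/16·τ²+3/32·τ³=105/32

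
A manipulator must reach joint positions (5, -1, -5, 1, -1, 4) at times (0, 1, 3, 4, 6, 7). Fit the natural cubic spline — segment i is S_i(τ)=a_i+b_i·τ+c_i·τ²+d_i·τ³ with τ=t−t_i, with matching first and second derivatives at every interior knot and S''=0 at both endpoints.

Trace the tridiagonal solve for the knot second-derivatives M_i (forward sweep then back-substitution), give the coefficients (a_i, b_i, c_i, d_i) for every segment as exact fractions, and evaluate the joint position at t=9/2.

Δ: Δ0=-6, Δ1=-2, Δ2=6, Δ3=-1, Δ4=5
row 1: diag=6, rhs=24; c'=1/3, d'=4
row 2: denom=6−2·1/3=16/3; d'=(48−2·4)/(16/3)=15/2
row 3: denom=6−1·3/16=93/16; d'=(-42−1·15/2)/(93/16)=-264/31
row 4: denom=6−2·32/93=494/93; d'=(36−2·-264/31)/(494/93)=2466/247
back: M4=2466/247
back: M3=-264/31−32/93·2466/247=-2952/247
back: M2=15/2−3/16·-2952/247=2406/247
back: M1=4−1/3·2406/247=186/247
M: M0=0, M1=186/247, M2=2406/247, M3=-2952/247, M4=2466/247, M5=0
seg 0: a=5, c=M0/2=0, d=(M1−M0)/(6·1)=31/247, b=Δ0−h0·(2M0+M1)/6=-1513/247
seg 1: a=-1, c=M1/2=93/247, d=(M2−M1)/(6·2)=185/247, b=Δ1−h1·(2M1+M2)/6=-1420/247
seg 2: a=-5, c=M2/2=1203/247, d=(M3−M2)/(6·1)=-47/13, b=Δ2−h2·(2M2+M3)/6=1172/247
seg 3: a=1, c=M3/2=-1476/247, d=(M4−M3)/(6·2)=903/494, b=Δ3−h3·(2M3+M4)/6=899/247
seg 4: a=-1, c=M4/2=1233/247, d=(M5−M4)/(6·1)=-411/247, b=Δ4−h4·(2M4+M5)/6=413/247
t_q=9/2 → seg 3, τ=1/2; S=1+899/247·τ+-1476/247·τ²+903/494·τ³=6143/3952

  seg 0: a=5 b=-1513/247 c=0 d=31/247
  seg 1: a=-1 b=-1420/247 c=93/247 d=185/247
  seg 2: a=-5 b=1172/247 c=1203/247 d=-47/13
  seg 3: a=1 b=899/247 c=-1476/247 d=903/494
  seg 4: a=-1 b=413/247 c=1233/247 d=-411/247
S(9/2) = 6143/3952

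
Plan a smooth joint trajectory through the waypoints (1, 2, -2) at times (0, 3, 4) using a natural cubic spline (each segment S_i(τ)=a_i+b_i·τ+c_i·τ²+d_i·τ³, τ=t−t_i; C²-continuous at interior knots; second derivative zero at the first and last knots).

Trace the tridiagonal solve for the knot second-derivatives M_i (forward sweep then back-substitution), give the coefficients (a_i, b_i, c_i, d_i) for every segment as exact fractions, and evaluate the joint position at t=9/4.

  seg 0: a=1 b=47/24 c=0 d=-13/72
  seg 1: a=2 b=-35/12 c=-13/8 d=13/24
S(9/4) = 1715/512

Δ: Δ0=1/3, Δ1=-4
row 1: diag=8, rhs=-26; c'=1/8, d'=-13/4
back: M1=-13/4
M: M0=0, M1=-13/4, M2=0
seg 0: a=1, c=M0/2=0, d=(M1−M0)/(6·3)=-13/72, b=Δ0−h0·(2M0+M1)/6=47/24
seg 1: a=2, c=M1/2=-13/8, d=(M2−M1)/(6·1)=13/24, b=Δ1−h1·(2M1+M2)/6=-35/12
t_q=9/4 → seg 0, τ=9/4; S=1+47/24·τ+0·τ²+-13/72·τ³=1715/512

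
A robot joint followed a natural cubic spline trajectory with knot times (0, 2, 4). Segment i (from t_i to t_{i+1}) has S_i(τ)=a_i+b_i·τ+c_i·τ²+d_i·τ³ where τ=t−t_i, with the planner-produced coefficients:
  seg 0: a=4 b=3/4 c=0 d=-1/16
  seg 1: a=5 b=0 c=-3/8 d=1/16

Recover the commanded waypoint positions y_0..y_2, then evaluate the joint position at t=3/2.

y_0=4 y_1=5 y_2=4
S(3/2) = 629/128

y_0 = S_0(0) = a_0 = 4
y_1 = S_1(0) = a_1 = 5
y_2 = S_1(2) = 4
t_q=3/2 is in segment 0 (τ=3/2); S_0(τ)=629/128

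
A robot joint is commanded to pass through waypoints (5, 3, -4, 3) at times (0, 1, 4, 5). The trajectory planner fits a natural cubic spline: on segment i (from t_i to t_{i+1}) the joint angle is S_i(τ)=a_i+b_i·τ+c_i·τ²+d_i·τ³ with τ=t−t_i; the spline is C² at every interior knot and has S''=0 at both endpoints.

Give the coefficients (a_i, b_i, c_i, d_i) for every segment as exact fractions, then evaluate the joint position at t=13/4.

  seg 0: a=5 b=-238/165 c=0 d=-92/165
  seg 1: a=3 b=-514/165 c=-92/55 d=29/45
  seg 2: a=-4 b=701/165 c=227/55 d=-227/165
S(13/4) = -18081/3520

Δ: Δ0=-2, Δ1=-7/3, Δ2=7
row 1: diag=8, rhs=-2; c'=3/8, d'=-1/4
row 2: denom=8−3·3/8=55/8; d'=(56−3·-1/4)/(55/8)=454/55
back: M2=454/55
back: M1=-1/4−3/8·454/55=-184/55
M: M0=0, M1=-184/55, M2=454/55, M3=0
seg 0: a=5, c=M0/2=0, d=(M1−M0)/(6·1)=-92/165, b=Δ0−h0·(2M0+M1)/6=-238/165
seg 1: a=3, c=M1/2=-92/55, d=(M2−M1)/(6·3)=29/45, b=Δ1−h1·(2M1+M2)/6=-514/165
seg 2: a=-4, c=M2/2=227/55, d=(M3−M2)/(6·1)=-227/165, b=Δ2−h2·(2M2+M3)/6=701/165
t_q=13/4 → seg 1, τ=9/4; S=3+-514/165·τ+-92/55·τ²+29/45·τ³=-18081/3520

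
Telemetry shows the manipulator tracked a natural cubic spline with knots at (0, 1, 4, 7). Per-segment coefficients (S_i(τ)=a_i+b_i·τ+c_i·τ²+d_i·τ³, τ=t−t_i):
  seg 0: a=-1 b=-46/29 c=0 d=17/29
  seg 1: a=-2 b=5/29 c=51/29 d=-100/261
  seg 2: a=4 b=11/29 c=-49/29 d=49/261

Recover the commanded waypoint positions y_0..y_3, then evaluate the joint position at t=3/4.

y_0=-1 y_1=-2 y_2=4 y_3=-5
S(3/4) = -3605/1856

y_0 = S_0(0) = a_0 = -1
y_1 = S_1(0) = a_1 = -2
y_2 = S_2(0) = a_2 = 4
y_3 = S_2(3) = -5
t_q=3/4 is in segment 0 (τ=3/4); S_0(τ)=-3605/1856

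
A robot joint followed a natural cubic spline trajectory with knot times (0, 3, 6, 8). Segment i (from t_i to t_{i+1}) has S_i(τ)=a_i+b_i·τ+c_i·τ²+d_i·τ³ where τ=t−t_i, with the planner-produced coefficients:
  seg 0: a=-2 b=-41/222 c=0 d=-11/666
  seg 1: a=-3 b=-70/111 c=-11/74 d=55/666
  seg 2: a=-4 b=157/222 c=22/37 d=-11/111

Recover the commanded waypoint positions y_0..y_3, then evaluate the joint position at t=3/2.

y_0=-2 y_1=-3 y_2=-4 y_3=-1
S(3/2) = -1381/592

y_0 = S_0(0) = a_0 = -2
y_1 = S_1(0) = a_1 = -3
y_2 = S_2(0) = a_2 = -4
y_3 = S_2(2) = -1
t_q=3/2 is in segment 0 (τ=3/2); S_0(τ)=-1381/592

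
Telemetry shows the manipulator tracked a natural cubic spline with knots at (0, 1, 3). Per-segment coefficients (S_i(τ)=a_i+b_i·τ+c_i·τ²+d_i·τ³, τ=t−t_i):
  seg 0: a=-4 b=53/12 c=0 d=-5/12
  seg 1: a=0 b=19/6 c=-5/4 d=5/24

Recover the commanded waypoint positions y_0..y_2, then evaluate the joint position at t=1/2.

y_0=-4 y_1=0 y_2=3
S(1/2) = -59/32

y_0 = S_0(0) = a_0 = -4
y_1 = S_1(0) = a_1 = 0
y_2 = S_1(2) = 3
t_q=1/2 is in segment 0 (τ=1/2); S_0(τ)=-59/32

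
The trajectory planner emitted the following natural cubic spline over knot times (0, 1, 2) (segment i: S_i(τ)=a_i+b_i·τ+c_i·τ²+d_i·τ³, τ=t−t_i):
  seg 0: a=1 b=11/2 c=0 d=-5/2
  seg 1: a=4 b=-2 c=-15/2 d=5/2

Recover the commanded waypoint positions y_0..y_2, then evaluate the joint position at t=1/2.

y_0=1 y_1=4 y_2=-3
S(1/2) = 55/16

y_0 = S_0(0) = a_0 = 1
y_1 = S_1(0) = a_1 = 4
y_2 = S_1(1) = -3
t_q=1/2 is in segment 0 (τ=1/2); S_0(τ)=55/16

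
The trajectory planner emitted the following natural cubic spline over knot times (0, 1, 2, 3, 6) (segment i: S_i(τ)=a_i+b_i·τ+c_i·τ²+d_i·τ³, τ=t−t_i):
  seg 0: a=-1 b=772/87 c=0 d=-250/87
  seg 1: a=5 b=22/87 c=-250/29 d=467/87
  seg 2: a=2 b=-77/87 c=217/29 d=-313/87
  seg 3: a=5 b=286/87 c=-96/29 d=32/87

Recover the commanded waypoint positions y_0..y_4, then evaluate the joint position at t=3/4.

y_0 = S_0(0) = a_0 = -1
y_1 = S_1(0) = a_1 = 5
y_2 = S_2(0) = a_2 = 2
y_3 = S_3(0) = a_3 = 5
y_4 = S_3(3) = -5
t_q=3/4 is in segment 0 (τ=3/4); S_0(τ)=4123/928

y_0=-1 y_1=5 y_2=2 y_3=5 y_4=-5
S(3/4) = 4123/928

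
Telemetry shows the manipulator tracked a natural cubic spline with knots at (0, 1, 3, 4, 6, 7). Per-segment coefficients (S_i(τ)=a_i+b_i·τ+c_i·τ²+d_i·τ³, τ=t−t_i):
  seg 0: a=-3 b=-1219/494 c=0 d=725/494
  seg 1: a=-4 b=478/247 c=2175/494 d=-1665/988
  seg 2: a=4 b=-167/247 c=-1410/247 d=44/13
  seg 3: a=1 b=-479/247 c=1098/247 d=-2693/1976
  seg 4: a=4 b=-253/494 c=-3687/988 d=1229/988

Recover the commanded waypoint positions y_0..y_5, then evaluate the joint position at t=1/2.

y_0 = S_0(0) = a_0 = -3
y_1 = S_1(0) = a_1 = -4
y_2 = S_2(0) = a_2 = 4
y_3 = S_3(0) = a_3 = 1
y_4 = S_4(0) = a_4 = 4
y_5 = S_4(1) = 1
t_q=1/2 is in segment 0 (τ=1/2); S_0(τ)=-16007/3952

y_0=-3 y_1=-4 y_2=4 y_3=1 y_4=4 y_5=1
S(1/2) = -16007/3952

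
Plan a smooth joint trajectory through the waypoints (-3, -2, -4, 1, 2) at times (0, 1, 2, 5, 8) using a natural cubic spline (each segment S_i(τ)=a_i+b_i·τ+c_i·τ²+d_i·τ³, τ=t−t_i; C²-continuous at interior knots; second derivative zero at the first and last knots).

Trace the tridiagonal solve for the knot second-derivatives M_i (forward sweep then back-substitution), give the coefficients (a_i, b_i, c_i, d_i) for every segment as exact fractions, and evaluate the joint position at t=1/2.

  seg 0: a=-3 b=215/112 c=0 d=-103/112
  seg 1: a=-2 b=-47/56 c=-309/112 d=179/112
  seg 2: a=-4 b=-25/16 c=57/28 d=-967/3024
  seg 3: a=1 b=113/56 c=-283/336 d=283/3024
S(1/2) = -1931/896

Δ: Δ0=1, Δ1=-2, Δ2=5/3, Δ3=1/3
row 1: diag=4, rhs=-18; c'=1/4, d'=-9/2
row 2: denom=8−1·1/4=31/4; d'=(22−1·-9/2)/(31/4)=106/31
row 3: denom=12−3·12/31=336/31; d'=(-8−3·106/31)/(336/31)=-283/168
back: M3=-283/168
back: M2=106/31−12/31·-283/168=57/14
back: M1=-9/2−1/4·57/14=-309/56
M: M0=0, M1=-309/56, M2=57/14, M3=-283/168, M4=0
seg 0: a=-3, c=M0/2=0, d=(M1−M0)/(6·1)=-103/112, b=Δ0−h0·(2M0+M1)/6=215/112
seg 1: a=-2, c=M1/2=-309/112, d=(M2−M1)/(6·1)=179/112, b=Δ1−h1·(2M1+M2)/6=-47/56
seg 2: a=-4, c=M2/2=57/28, d=(M3−M2)/(6·3)=-967/3024, b=Δ2−h2·(2M2+M3)/6=-25/16
seg 3: a=1, c=M3/2=-283/336, d=(M4−M3)/(6·3)=283/3024, b=Δ3−h3·(2M3+M4)/6=113/56
t_q=1/2 → seg 0, τ=1/2; S=-3+215/112·τ+0·τ²+-103/112·τ³=-1931/896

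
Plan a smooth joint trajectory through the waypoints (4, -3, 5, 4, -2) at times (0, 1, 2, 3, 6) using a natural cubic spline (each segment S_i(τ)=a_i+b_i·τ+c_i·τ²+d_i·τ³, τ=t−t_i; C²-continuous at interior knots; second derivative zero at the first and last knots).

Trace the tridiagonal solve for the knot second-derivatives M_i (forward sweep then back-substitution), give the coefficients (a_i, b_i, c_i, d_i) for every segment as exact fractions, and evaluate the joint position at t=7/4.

Δ: Δ0=-7, Δ1=8, Δ2=-1, Δ3=-2
row 1: diag=4, rhs=90; c'=1/4, d'=45/2
row 2: denom=4−1·1/4=15/4; d'=(-54−1·45/2)/(15/4)=-102/5
row 3: denom=8−1·4/15=116/15; d'=(-6−1·-102/5)/(116/15)=54/29
back: M3=54/29
back: M2=-102/5−4/15·54/29=-606/29
back: M1=45/2−1/4·-606/29=804/29
M: M0=0, M1=804/29, M2=-606/29, M3=54/29, M4=0
seg 0: a=4, c=M0/2=0, d=(M1−M0)/(6·1)=134/29, b=Δ0−h0·(2M0+M1)/6=-337/29
seg 1: a=-3, c=M1/2=402/29, d=(M2−M1)/(6·1)=-235/29, b=Δ1−h1·(2M1+M2)/6=65/29
seg 2: a=5, c=M2/2=-303/29, d=(M3−M2)/(6·1)=110/29, b=Δ2−h2·(2M2+M3)/6=164/29
seg 3: a=4, c=M3/2=27/29, d=(M4−M3)/(6·3)=-3/29, b=Δ3−h3·(2M3+M4)/6=-112/29
t_q=7/4 → seg 1, τ=3/4; S=-3+65/29·τ+402/29·τ²+-235/29·τ³=5679/1856

  seg 0: a=4 b=-337/29 c=0 d=134/29
  seg 1: a=-3 b=65/29 c=402/29 d=-235/29
  seg 2: a=5 b=164/29 c=-303/29 d=110/29
  seg 3: a=4 b=-112/29 c=27/29 d=-3/29
S(7/4) = 5679/1856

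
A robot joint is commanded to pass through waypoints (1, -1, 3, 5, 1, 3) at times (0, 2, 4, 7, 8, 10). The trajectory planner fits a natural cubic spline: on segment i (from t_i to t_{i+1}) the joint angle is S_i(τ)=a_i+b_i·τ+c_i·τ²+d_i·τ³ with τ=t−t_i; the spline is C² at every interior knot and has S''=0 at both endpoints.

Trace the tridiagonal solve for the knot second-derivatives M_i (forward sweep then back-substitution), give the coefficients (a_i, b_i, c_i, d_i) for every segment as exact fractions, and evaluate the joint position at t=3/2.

Δ: Δ0=-1, Δ1=2, Δ2=2/3, Δ3=-4, Δ4=1
row 1: diag=8, rhs=18; c'=1/4, d'=9/4
row 2: denom=10−2·1/4=19/2; d'=(-8−2·9/4)/(19/2)=-25/19
row 3: denom=8−3·6/19=134/19; d'=(-28−3·-25/19)/(134/19)=-457/134
row 4: denom=6−1·19/134=785/134; d'=(30−1·-457/134)/(785/134)=4477/785
back: M4=4477/785
back: M3=-457/134−19/134·4477/785=-3312/785
back: M2=-25/19−6/19·-3312/785=13/785
back: M1=9/4−1/4·13/785=1763/785
M: M0=0, M1=1763/785, M2=13/785, M3=-3312/785, M4=4477/785, M5=0
seg 0: a=1, c=M0/2=0, d=(M1−M0)/(6·2)=1763/9420, b=Δ0−h0·(2M0+M1)/6=-4118/2355
seg 1: a=-1, c=M1/2=1763/1570, d=(M2−M1)/(6·2)=-175/942, b=Δ1−h1·(2M1+M2)/6=1171/2355
seg 2: a=3, c=M2/2=13/1570, d=(M3−M2)/(6·3)=-665/2826, b=Δ2−h2·(2M2+M3)/6=6499/2355
seg 3: a=5, c=M3/2=-1656/785, d=(M4−M3)/(6·1)=7789/4710, b=Δ3−h3·(2M3+M4)/6=-16693/4710
seg 4: a=1, c=M4/2=4477/1570, d=(M5−M4)/(6·2)=-4477/9420, b=Δ4−h4·(2M4+M5)/6=-6599/2355
t_q=3/2 → seg 0, τ=3/2; S=1+-4118/2355·τ+0·τ²+1763/9420·τ³=-24901/25120

  seg 0: a=1 b=-4118/2355 c=0 d=1763/9420
  seg 1: a=-1 b=1171/2355 c=1763/1570 d=-175/942
  seg 2: a=3 b=6499/2355 c=13/1570 d=-665/2826
  seg 3: a=5 b=-16693/4710 c=-1656/785 d=7789/4710
  seg 4: a=1 b=-6599/2355 c=4477/1570 d=-4477/9420
S(3/2) = -24901/25120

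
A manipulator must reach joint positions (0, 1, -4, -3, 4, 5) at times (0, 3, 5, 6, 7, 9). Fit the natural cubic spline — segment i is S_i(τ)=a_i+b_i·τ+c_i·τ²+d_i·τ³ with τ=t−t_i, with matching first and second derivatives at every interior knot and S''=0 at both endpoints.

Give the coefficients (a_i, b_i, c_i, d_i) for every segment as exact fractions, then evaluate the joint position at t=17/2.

Δ: Δ0=1/3, Δ1=-5/2, Δ2=1, Δ3=7, Δ4=1/2
row 1: diag=10, rhs=-17; c'=1/5, d'=-17/10
row 2: denom=6−2·1/5=28/5; d'=(21−2·-17/10)/(28/5)=61/14
row 3: denom=4−1·5/28=107/28; d'=(36−1·61/14)/(107/28)=886/107
row 4: denom=6−1·28/107=614/107; d'=(-39−1·886/107)/(614/107)=-5059/614
back: M4=-5059/614
back: M3=886/107−28/107·-5059/614=3204/307
back: M2=61/14−5/28·3204/307=1531/614
back: M1=-17/10−1/5·1531/614=-675/307
M: M0=0, M1=-675/307, M2=1531/614, M3=3204/307, M4=-5059/614, M5=0
seg 0: a=0, c=M0/2=0, d=(M1−M0)/(6·3)=-75/614, b=Δ0−h0·(2M0+M1)/6=2639/1842
seg 1: a=1, c=M1/2=-675/614, d=(M2−M1)/(6·2)=2881/7368, b=Δ1−h1·(2M1+M2)/6=-1718/921
seg 2: a=-4, c=M2/2=1531/1228, d=(M3−M2)/(6·1)=4877/3684, b=Δ2−h2·(2M2+M3)/6=-2893/1842
seg 3: a=-3, c=M3/2=1602/307, d=(M4−M3)/(6·1)=-11467/3684, b=Δ3−h3·(2M3+M4)/6=18031/3684
seg 4: a=4, c=M4/2=-5059/1228, d=(M5−M4)/(6·2)=5059/7368, b=Δ4−h4·(2M4+M5)/6=11039/1842
t_q=17/2 → seg 4, τ=3/2; S=4+11039/1842·τ+-5059/1228·τ²+5059/7368·τ³=118623/19648

  seg 0: a=0 b=2639/1842 c=0 d=-75/614
  seg 1: a=1 b=-1718/921 c=-675/614 d=2881/7368
  seg 2: a=-4 b=-2893/1842 c=1531/1228 d=4877/3684
  seg 3: a=-3 b=18031/3684 c=1602/307 d=-11467/3684
  seg 4: a=4 b=11039/1842 c=-5059/1228 d=5059/7368
S(17/2) = 118623/19648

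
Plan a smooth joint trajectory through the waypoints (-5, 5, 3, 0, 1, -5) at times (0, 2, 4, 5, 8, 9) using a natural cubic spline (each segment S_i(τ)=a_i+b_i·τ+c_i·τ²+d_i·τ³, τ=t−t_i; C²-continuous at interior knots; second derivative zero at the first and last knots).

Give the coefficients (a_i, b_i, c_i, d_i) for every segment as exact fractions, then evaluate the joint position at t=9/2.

Δ: Δ0=5, Δ1=-1, Δ2=-3, Δ3=1/3, Δ4=-6
row 1: diag=8, rhs=-36; c'=1/4, d'=-9/2
row 2: denom=6−2·1/4=11/2; d'=(-12−2·-9/2)/(11/2)=-6/11
row 3: denom=8−1·2/11=86/11; d'=(20−1·-6/11)/(86/11)=113/43
row 4: denom=8−3·33/86=589/86; d'=(-38−3·113/43)/(589/86)=-3946/589
back: M4=-3946/589
back: M3=113/43−33/86·-3946/589=3062/589
back: M2=-6/11−2/11·3062/589=-878/589
back: M1=-9/2−1/4·-878/589=-2431/589
M: M0=0, M1=-2431/589, M2=-878/589, M3=3062/589, M4=-3946/589, M5=0
seg 0: a=-5, c=M0/2=0, d=(M1−M0)/(6·2)=-2431/7068, b=Δ0−h0·(2M0+M1)/6=11266/1767
seg 1: a=5, c=M1/2=-2431/1178, d=(M2−M1)/(6·2)=1553/7068, b=Δ1−h1·(2M1+M2)/6=3973/1767
seg 2: a=3, c=M2/2=-439/589, d=(M3−M2)/(6·1)=1970/1767, b=Δ2−h2·(2M2+M3)/6=-5954/1767
seg 3: a=0, c=M3/2=1531/589, d=(M4−M3)/(6·3)=-1168/1767, b=Δ3−h3·(2M3+M4)/6=-2678/1767
seg 4: a=1, c=M4/2=-1973/589, d=(M5−M4)/(6·1)=1973/1767, b=Δ4−h4·(2M4+M5)/6=-6656/1767
t_q=9/2 → seg 2, τ=1/2; S=3+-5954/1767·τ+-439/589·τ²+1970/1767·τ³=747/589

  seg 0: a=-5 b=11266/1767 c=0 d=-2431/7068
  seg 1: a=5 b=3973/1767 c=-2431/1178 d=1553/7068
  seg 2: a=3 b=-5954/1767 c=-439/589 d=1970/1767
  seg 3: a=0 b=-2678/1767 c=1531/589 d=-1168/1767
  seg 4: a=1 b=-6656/1767 c=-1973/589 d=1973/1767
S(9/2) = 747/589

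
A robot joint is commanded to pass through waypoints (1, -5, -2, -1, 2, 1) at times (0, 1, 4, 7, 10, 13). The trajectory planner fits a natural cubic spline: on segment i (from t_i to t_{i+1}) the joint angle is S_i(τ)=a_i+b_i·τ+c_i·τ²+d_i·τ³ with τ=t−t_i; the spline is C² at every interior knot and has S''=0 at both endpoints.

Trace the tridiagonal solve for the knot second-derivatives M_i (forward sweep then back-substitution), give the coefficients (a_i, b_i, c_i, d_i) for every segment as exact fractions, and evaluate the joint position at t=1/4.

  seg 0: a=1 b=-2824/403 c=0 d=406/403
  seg 1: a=-5 b=-1606/403 c=1218/403 d=-1645/3627
  seg 2: a=-2 b=59/31 c=-427/403 d=1945/10881
  seg 3: a=-1 b=150/403 c=664/1209 d=-137/1209
  seg 4: a=2 b=245/403 c=-569/1209 d=569/10881
S(1/4) = -9493/12896

Δ: Δ0=-6, Δ1=1, Δ2=1/3, Δ3=1, Δ4=-1/3
row 1: diag=8, rhs=42; c'=3/8, d'=21/4
row 2: denom=12−3·3/8=87/8; d'=(-4−3·21/4)/(87/8)=-158/87
row 3: denom=12−3·8/29=324/29; d'=(4−3·-158/87)/(324/29)=137/162
row 4: denom=12−3·29/108=403/36; d'=(-8−3·137/162)/(403/36)=-1138/1209
back: M4=-1138/1209
back: M3=137/162−29/108·-1138/1209=1328/1209
back: M2=-158/87−8/29·1328/1209=-854/403
back: M1=21/4−3/8·-854/403=2436/403
M: M0=0, M1=2436/403, M2=-854/403, M3=1328/1209, M4=-1138/1209, M5=0
seg 0: a=1, c=M0/2=0, d=(M1−M0)/(6·1)=406/403, b=Δ0−h0·(2M0+M1)/6=-2824/403
seg 1: a=-5, c=M1/2=1218/403, d=(M2−M1)/(6·3)=-1645/3627, b=Δ1−h1·(2M1+M2)/6=-1606/403
seg 2: a=-2, c=M2/2=-427/403, d=(M3−M2)/(6·3)=1945/10881, b=Δ2−h2·(2M2+M3)/6=59/31
seg 3: a=-1, c=M3/2=664/1209, d=(M4−M3)/(6·3)=-137/1209, b=Δ3−h3·(2M3+M4)/6=150/403
seg 4: a=2, c=M4/2=-569/1209, d=(M5−M4)/(6·3)=569/10881, b=Δ4−h4·(2M4+M5)/6=245/403
t_q=1/4 → seg 0, τ=1/4; S=1+-2824/403·τ+0·τ²+406/403·τ³=-9493/12896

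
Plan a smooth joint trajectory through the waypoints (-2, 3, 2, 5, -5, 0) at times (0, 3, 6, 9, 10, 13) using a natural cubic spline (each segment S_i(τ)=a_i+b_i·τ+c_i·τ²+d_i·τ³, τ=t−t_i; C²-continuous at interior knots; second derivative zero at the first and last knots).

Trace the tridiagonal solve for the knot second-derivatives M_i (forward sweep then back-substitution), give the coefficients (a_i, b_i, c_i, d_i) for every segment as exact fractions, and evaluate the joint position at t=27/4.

Δ: Δ0=5/3, Δ1=-1/3, Δ2=1, Δ3=-10, Δ4=5/3
row 1: diag=12, rhs=-12; c'=1/4, d'=-1
row 2: denom=12−3·1/4=45/4; d'=(8−3·-1)/(45/4)=44/45
row 3: denom=8−3·4/15=36/5; d'=(-66−3·44/45)/(36/5)=-517/54
row 4: denom=8−1·5/36=283/36; d'=(70−1·-517/54)/(283/36)=8594/849
back: M4=8594/849
back: M3=-517/54−5/36·8594/849=-9322/849
back: M2=44/45−4/15·-9322/849=3316/849
back: M1=-1−1/4·3316/849=-1678/849
M: M0=0, M1=-1678/849, M2=3316/849, M3=-9322/849, M4=8594/849, M5=0
seg 0: a=-2, c=M0/2=0, d=(M1−M0)/(6·3)=-839/7641, b=Δ0−h0·(2M0+M1)/6=2254/849
seg 1: a=3, c=M1/2=-839/849, d=(M2−M1)/(6·3)=2497/7641, b=Δ1−h1·(2M1+M2)/6=-263/849
seg 2: a=2, c=M2/2=1658/849, d=(M3−M2)/(6·3)=-6319/7641, b=Δ2−h2·(2M2+M3)/6=2194/849
seg 3: a=5, c=M3/2=-4661/849, d=(M4−M3)/(6·1)=2986/849, b=Δ3−h3·(2M3+M4)/6=-6815/849
seg 4: a=-5, c=M4/2=4297/849, d=(M5−M4)/(6·3)=-4297/7641, b=Δ4−h4·(2M4+M5)/6=-2393/283
t_q=27/4 → seg 2, τ=3/4; S=2+2194/849·τ+1658/849·τ²+-6319/7641·τ³=84905/18112

  seg 0: a=-2 b=2254/849 c=0 d=-839/7641
  seg 1: a=3 b=-263/849 c=-839/849 d=2497/7641
  seg 2: a=2 b=2194/849 c=1658/849 d=-6319/7641
  seg 3: a=5 b=-6815/849 c=-4661/849 d=2986/849
  seg 4: a=-5 b=-2393/283 c=4297/849 d=-4297/7641
S(27/4) = 84905/18112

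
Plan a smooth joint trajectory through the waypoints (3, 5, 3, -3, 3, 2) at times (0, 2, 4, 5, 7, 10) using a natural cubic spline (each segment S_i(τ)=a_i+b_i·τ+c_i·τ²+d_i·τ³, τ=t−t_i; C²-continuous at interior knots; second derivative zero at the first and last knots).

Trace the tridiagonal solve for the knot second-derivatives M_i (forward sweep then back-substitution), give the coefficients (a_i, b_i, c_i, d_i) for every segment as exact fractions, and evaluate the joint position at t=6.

Δ: Δ0=1, Δ1=-1, Δ2=-6, Δ3=3, Δ4=-1/3
row 1: diag=8, rhs=-12; c'=1/4, d'=-3/2
row 2: denom=6−2·1/4=11/2; d'=(-30−2·-3/2)/(11/2)=-54/11
row 3: denom=6−1·2/11=64/11; d'=(54−1·-54/11)/(64/11)=81/8
row 4: denom=10−2·11/32=149/16; d'=(-20−2·81/8)/(149/16)=-644/149
back: M4=-644/149
back: M3=81/8−11/32·-644/149=1730/149
back: M2=-54/11−2/11·1730/149=-1046/149
back: M1=-3/2−1/4·-1046/149=38/149
M: M0=0, M1=38/149, M2=-1046/149, M3=1730/149, M4=-644/149, M5=0
seg 0: a=3, c=M0/2=0, d=(M1−M0)/(6·2)=19/894, b=Δ0−h0·(2M0+M1)/6=409/447
seg 1: a=5, c=M1/2=19/149, d=(M2−M1)/(6·2)=-271/447, b=Δ1−h1·(2M1+M2)/6=523/447
seg 2: a=3, c=M2/2=-523/149, d=(M3−M2)/(6·1)=1388/447, b=Δ2−h2·(2M2+M3)/6=-2501/447
seg 3: a=-3, c=M3/2=865/149, d=(M4−M3)/(6·2)=-1187/894, b=Δ3−h3·(2M3+M4)/6=-1475/447
seg 4: a=3, c=M4/2=-322/149, d=(M5−M4)/(6·3)=322/1341, b=Δ4−h4·(2M4+M5)/6=1783/447
t_q=6 → seg 3, τ=1; S=-3+-1475/447·τ+865/149·τ²+-1187/894·τ³=-543/298

  seg 0: a=3 b=409/447 c=0 d=19/894
  seg 1: a=5 b=523/447 c=19/149 d=-271/447
  seg 2: a=3 b=-2501/447 c=-523/149 d=1388/447
  seg 3: a=-3 b=-1475/447 c=865/149 d=-1187/894
  seg 4: a=3 b=1783/447 c=-322/149 d=322/1341
S(6) = -543/298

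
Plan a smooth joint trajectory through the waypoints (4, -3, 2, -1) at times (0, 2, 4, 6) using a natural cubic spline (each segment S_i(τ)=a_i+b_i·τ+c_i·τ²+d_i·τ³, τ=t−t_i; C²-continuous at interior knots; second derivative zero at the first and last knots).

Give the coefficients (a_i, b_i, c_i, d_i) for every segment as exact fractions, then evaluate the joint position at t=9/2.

  seg 0: a=4 b=-161/30 c=0 d=7/15
  seg 1: a=-3 b=7/30 c=14/5 d=-5/6
  seg 2: a=2 b=43/30 c=-11/5 d=11/30
S(9/2) = 177/80

Δ: Δ0=-7/2, Δ1=5/2, Δ2=-3/2
row 1: diag=8, rhs=36; c'=1/4, d'=9/2
row 2: denom=8−2·1/4=15/2; d'=(-24−2·9/2)/(15/2)=-22/5
back: M2=-22/5
back: M1=9/2−1/4·-22/5=28/5
M: M0=0, M1=28/5, M2=-22/5, M3=0
seg 0: a=4, c=M0/2=0, d=(M1−M0)/(6·2)=7/15, b=Δ0−h0·(2M0+M1)/6=-161/30
seg 1: a=-3, c=M1/2=14/5, d=(M2−M1)/(6·2)=-5/6, b=Δ1−h1·(2M1+M2)/6=7/30
seg 2: a=2, c=M2/2=-11/5, d=(M3−M2)/(6·2)=11/30, b=Δ2−h2·(2M2+M3)/6=43/30
t_q=9/2 → seg 2, τ=1/2; S=2+43/30·τ+-11/5·τ²+11/30·τ³=177/80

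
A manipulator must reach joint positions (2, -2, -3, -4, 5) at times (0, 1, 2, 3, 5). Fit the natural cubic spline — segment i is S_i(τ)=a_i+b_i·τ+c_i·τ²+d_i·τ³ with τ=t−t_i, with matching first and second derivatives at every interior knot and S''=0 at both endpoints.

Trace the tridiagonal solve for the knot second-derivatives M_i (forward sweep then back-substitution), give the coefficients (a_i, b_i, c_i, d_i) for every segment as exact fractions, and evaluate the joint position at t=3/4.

Δ: Δ0=-4, Δ1=-1, Δ2=-1, Δ3=9/2
row 1: diag=4, rhs=18; c'=1/4, d'=9/2
row 2: denom=4−1·1/4=15/4; d'=(0−1·9/2)/(15/4)=-6/5
row 3: denom=6−1·4/15=86/15; d'=(33−1·-6/5)/(86/15)=513/86
back: M3=513/86
back: M2=-6/5−4/15·513/86=-120/43
back: M1=9/2−1/4·-120/43=447/86
M: M0=0, M1=447/86, M2=-120/43, M3=513/86, M4=0
seg 0: a=2, c=M0/2=0, d=(M1−M0)/(6·1)=149/172, b=Δ0−h0·(2M0+M1)/6=-837/172
seg 1: a=-2, c=M1/2=447/172, d=(M2−M1)/(6·1)=-229/172, b=Δ1−h1·(2M1+M2)/6=-195/86
seg 2: a=-3, c=M2/2=-60/43, d=(M3−M2)/(6·1)=251/172, b=Δ2−h2·(2M2+M3)/6=-183/172
seg 3: a=-4, c=M3/2=513/172, d=(M4−M3)/(6·2)=-171/344, b=Δ3−h3·(2M3+M4)/6=45/86
t_q=3/4 → seg 0, τ=3/4; S=2+-837/172·τ+0·τ²+149/172·τ³=-14137/11008

  seg 0: a=2 b=-837/172 c=0 d=149/172
  seg 1: a=-2 b=-195/86 c=447/172 d=-229/172
  seg 2: a=-3 b=-183/172 c=-60/43 d=251/172
  seg 3: a=-4 b=45/86 c=513/172 d=-171/344
S(3/4) = -14137/11008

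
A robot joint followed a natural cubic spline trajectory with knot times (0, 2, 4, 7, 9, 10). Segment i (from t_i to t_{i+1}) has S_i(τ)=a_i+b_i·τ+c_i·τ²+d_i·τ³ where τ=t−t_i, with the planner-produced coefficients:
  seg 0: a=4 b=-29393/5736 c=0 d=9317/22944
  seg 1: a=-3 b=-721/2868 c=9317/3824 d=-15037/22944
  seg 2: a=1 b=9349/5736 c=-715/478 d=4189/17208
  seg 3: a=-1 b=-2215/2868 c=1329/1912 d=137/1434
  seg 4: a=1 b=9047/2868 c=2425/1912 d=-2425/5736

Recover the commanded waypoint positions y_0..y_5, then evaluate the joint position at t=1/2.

y_0 = S_0(0) = a_0 = 4
y_1 = S_1(0) = a_1 = -3
y_2 = S_2(0) = a_2 = 1
y_3 = S_3(0) = a_3 = -1
y_4 = S_4(0) = a_4 = 1
y_5 = S_4(1) = 5
t_q=1/2 is in segment 0 (τ=1/2); S_0(τ)=91079/61184

y_0=4 y_1=-3 y_2=1 y_3=-1 y_4=1 y_5=5
S(1/2) = 91079/61184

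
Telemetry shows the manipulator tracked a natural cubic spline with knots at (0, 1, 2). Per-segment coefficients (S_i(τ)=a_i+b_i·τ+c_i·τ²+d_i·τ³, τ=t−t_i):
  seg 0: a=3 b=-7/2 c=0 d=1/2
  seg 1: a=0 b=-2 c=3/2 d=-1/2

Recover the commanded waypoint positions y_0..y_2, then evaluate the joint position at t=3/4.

y_0=3 y_1=0 y_2=-1
S(3/4) = 75/128

y_0 = S_0(0) = a_0 = 3
y_1 = S_1(0) = a_1 = 0
y_2 = S_1(1) = -1
t_q=3/4 is in segment 0 (τ=3/4); S_0(τ)=75/128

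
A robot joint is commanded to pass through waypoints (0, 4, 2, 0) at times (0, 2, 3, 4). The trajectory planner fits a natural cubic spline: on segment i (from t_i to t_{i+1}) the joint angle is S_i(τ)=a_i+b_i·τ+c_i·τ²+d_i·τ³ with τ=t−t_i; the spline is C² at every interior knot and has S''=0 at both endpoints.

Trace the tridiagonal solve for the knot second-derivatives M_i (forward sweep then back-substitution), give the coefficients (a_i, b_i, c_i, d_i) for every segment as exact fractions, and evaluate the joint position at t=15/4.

  seg 0: a=0 b=78/23 c=0 d=-8/23
  seg 1: a=4 b=-18/23 c=-48/23 d=20/23
  seg 2: a=2 b=-54/23 c=12/23 d=-4/23
S(15/4) = 169/368

Δ: Δ0=2, Δ1=-2, Δ2=-2
row 1: diag=6, rhs=-24; c'=1/6, d'=-4
row 2: denom=4−1·1/6=23/6; d'=(0−1·-4)/(23/6)=24/23
back: M2=24/23
back: M1=-4−1/6·24/23=-96/23
M: M0=0, M1=-96/23, M2=24/23, M3=0
seg 0: a=0, c=M0/2=0, d=(M1−M0)/(6·2)=-8/23, b=Δ0−h0·(2M0+M1)/6=78/23
seg 1: a=4, c=M1/2=-48/23, d=(M2−M1)/(6·1)=20/23, b=Δ1−h1·(2M1+M2)/6=-18/23
seg 2: a=2, c=M2/2=12/23, d=(M3−M2)/(6·1)=-4/23, b=Δ2−h2·(2M2+M3)/6=-54/23
t_q=15/4 → seg 2, τ=3/4; S=2+-54/23·τ+12/23·τ²+-4/23·τ³=169/368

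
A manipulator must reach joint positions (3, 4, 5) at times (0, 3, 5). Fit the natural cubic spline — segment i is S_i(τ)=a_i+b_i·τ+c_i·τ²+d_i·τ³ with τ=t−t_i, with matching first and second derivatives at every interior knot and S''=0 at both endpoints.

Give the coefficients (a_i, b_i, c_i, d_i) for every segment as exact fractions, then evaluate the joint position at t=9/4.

  seg 0: a=3 b=17/60 c=0 d=1/180
  seg 1: a=4 b=13/30 c=1/20 d=-1/120
S(9/4) = 4737/1280

Δ: Δ0=1/3, Δ1=1/2
row 1: diag=10, rhs=1; c'=1/5, d'=1/10
back: M1=1/10
M: M0=0, M1=1/10, M2=0
seg 0: a=3, c=M0/2=0, d=(M1−M0)/(6·3)=1/180, b=Δ0−h0·(2M0+M1)/6=17/60
seg 1: a=4, c=M1/2=1/20, d=(M2−M1)/(6·2)=-1/120, b=Δ1−h1·(2M1+M2)/6=13/30
t_q=9/4 → seg 0, τ=9/4; S=3+17/60·τ+0·τ²+1/180·τ³=4737/1280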